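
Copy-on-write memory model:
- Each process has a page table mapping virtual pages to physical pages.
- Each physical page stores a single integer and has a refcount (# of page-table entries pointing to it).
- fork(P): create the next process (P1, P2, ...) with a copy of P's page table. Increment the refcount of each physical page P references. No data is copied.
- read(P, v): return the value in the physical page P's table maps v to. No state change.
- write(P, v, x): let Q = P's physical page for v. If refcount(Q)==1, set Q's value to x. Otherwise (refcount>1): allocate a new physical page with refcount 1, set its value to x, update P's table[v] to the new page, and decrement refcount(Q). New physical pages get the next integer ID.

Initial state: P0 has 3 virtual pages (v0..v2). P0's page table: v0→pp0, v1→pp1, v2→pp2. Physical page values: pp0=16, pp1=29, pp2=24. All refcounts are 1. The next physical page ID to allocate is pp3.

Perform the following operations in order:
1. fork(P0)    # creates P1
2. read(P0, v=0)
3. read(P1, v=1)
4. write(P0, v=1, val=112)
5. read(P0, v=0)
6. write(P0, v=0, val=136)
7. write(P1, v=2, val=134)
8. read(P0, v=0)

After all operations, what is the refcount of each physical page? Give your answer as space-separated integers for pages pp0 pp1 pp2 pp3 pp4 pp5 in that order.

Op 1: fork(P0) -> P1. 3 ppages; refcounts: pp0:2 pp1:2 pp2:2
Op 2: read(P0, v0) -> 16. No state change.
Op 3: read(P1, v1) -> 29. No state change.
Op 4: write(P0, v1, 112). refcount(pp1)=2>1 -> COPY to pp3. 4 ppages; refcounts: pp0:2 pp1:1 pp2:2 pp3:1
Op 5: read(P0, v0) -> 16. No state change.
Op 6: write(P0, v0, 136). refcount(pp0)=2>1 -> COPY to pp4. 5 ppages; refcounts: pp0:1 pp1:1 pp2:2 pp3:1 pp4:1
Op 7: write(P1, v2, 134). refcount(pp2)=2>1 -> COPY to pp5. 6 ppages; refcounts: pp0:1 pp1:1 pp2:1 pp3:1 pp4:1 pp5:1
Op 8: read(P0, v0) -> 136. No state change.

Answer: 1 1 1 1 1 1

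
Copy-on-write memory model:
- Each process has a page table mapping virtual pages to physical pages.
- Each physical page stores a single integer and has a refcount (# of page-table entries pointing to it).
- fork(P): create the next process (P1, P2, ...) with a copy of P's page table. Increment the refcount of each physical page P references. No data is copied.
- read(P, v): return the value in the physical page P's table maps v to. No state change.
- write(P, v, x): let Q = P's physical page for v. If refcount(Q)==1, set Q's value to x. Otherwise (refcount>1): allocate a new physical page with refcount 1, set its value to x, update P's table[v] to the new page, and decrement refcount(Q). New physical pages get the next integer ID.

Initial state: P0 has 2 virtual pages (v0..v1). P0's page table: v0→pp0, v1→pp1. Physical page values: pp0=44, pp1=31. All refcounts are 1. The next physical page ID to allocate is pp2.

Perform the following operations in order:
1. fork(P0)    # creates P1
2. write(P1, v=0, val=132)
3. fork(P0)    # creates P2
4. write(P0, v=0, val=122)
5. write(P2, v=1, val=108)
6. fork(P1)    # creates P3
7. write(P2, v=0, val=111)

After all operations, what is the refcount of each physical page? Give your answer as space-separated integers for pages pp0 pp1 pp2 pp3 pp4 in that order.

Op 1: fork(P0) -> P1. 2 ppages; refcounts: pp0:2 pp1:2
Op 2: write(P1, v0, 132). refcount(pp0)=2>1 -> COPY to pp2. 3 ppages; refcounts: pp0:1 pp1:2 pp2:1
Op 3: fork(P0) -> P2. 3 ppages; refcounts: pp0:2 pp1:3 pp2:1
Op 4: write(P0, v0, 122). refcount(pp0)=2>1 -> COPY to pp3. 4 ppages; refcounts: pp0:1 pp1:3 pp2:1 pp3:1
Op 5: write(P2, v1, 108). refcount(pp1)=3>1 -> COPY to pp4. 5 ppages; refcounts: pp0:1 pp1:2 pp2:1 pp3:1 pp4:1
Op 6: fork(P1) -> P3. 5 ppages; refcounts: pp0:1 pp1:3 pp2:2 pp3:1 pp4:1
Op 7: write(P2, v0, 111). refcount(pp0)=1 -> write in place. 5 ppages; refcounts: pp0:1 pp1:3 pp2:2 pp3:1 pp4:1

Answer: 1 3 2 1 1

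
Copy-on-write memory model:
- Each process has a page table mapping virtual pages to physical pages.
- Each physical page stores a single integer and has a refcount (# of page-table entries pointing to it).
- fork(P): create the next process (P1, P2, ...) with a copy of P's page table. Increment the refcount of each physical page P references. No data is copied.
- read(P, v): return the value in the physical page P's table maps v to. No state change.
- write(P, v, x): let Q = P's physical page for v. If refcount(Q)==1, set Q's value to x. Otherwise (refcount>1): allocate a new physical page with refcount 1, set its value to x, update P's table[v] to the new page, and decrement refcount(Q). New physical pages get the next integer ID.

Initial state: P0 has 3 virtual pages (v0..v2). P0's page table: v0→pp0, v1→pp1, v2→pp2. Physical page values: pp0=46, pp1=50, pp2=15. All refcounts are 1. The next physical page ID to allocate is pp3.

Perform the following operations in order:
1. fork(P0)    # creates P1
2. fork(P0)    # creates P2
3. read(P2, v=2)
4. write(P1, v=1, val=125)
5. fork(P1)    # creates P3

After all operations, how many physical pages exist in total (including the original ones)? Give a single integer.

Op 1: fork(P0) -> P1. 3 ppages; refcounts: pp0:2 pp1:2 pp2:2
Op 2: fork(P0) -> P2. 3 ppages; refcounts: pp0:3 pp1:3 pp2:3
Op 3: read(P2, v2) -> 15. No state change.
Op 4: write(P1, v1, 125). refcount(pp1)=3>1 -> COPY to pp3. 4 ppages; refcounts: pp0:3 pp1:2 pp2:3 pp3:1
Op 5: fork(P1) -> P3. 4 ppages; refcounts: pp0:4 pp1:2 pp2:4 pp3:2

Answer: 4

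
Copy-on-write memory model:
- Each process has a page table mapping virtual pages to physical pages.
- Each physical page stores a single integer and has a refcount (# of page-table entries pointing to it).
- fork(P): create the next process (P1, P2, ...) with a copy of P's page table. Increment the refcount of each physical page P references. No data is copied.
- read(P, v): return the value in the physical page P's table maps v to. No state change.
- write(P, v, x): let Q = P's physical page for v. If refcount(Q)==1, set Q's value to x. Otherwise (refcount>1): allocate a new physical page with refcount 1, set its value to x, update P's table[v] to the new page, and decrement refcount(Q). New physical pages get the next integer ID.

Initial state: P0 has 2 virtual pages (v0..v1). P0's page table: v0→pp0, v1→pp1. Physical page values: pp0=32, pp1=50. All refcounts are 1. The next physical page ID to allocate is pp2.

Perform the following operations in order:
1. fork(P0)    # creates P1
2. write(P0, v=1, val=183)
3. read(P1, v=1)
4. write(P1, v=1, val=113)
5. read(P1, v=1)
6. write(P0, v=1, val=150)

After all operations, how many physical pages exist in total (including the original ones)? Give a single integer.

Op 1: fork(P0) -> P1. 2 ppages; refcounts: pp0:2 pp1:2
Op 2: write(P0, v1, 183). refcount(pp1)=2>1 -> COPY to pp2. 3 ppages; refcounts: pp0:2 pp1:1 pp2:1
Op 3: read(P1, v1) -> 50. No state change.
Op 4: write(P1, v1, 113). refcount(pp1)=1 -> write in place. 3 ppages; refcounts: pp0:2 pp1:1 pp2:1
Op 5: read(P1, v1) -> 113. No state change.
Op 6: write(P0, v1, 150). refcount(pp2)=1 -> write in place. 3 ppages; refcounts: pp0:2 pp1:1 pp2:1

Answer: 3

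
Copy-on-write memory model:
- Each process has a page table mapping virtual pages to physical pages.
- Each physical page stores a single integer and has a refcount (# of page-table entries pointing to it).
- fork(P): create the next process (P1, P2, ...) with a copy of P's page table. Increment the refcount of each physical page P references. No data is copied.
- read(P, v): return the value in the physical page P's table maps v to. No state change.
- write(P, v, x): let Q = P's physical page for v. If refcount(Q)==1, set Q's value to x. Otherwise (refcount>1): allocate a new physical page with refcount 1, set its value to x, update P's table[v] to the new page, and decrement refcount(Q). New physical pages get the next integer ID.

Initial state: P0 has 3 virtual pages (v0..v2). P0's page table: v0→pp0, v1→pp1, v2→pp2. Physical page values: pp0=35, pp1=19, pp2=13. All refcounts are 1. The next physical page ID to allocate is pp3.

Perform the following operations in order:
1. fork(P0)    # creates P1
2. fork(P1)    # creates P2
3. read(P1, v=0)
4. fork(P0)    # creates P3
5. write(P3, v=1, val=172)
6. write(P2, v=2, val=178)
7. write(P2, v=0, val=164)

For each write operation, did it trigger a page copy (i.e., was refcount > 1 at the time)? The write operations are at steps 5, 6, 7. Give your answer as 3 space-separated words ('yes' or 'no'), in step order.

Op 1: fork(P0) -> P1. 3 ppages; refcounts: pp0:2 pp1:2 pp2:2
Op 2: fork(P1) -> P2. 3 ppages; refcounts: pp0:3 pp1:3 pp2:3
Op 3: read(P1, v0) -> 35. No state change.
Op 4: fork(P0) -> P3. 3 ppages; refcounts: pp0:4 pp1:4 pp2:4
Op 5: write(P3, v1, 172). refcount(pp1)=4>1 -> COPY to pp3. 4 ppages; refcounts: pp0:4 pp1:3 pp2:4 pp3:1
Op 6: write(P2, v2, 178). refcount(pp2)=4>1 -> COPY to pp4. 5 ppages; refcounts: pp0:4 pp1:3 pp2:3 pp3:1 pp4:1
Op 7: write(P2, v0, 164). refcount(pp0)=4>1 -> COPY to pp5. 6 ppages; refcounts: pp0:3 pp1:3 pp2:3 pp3:1 pp4:1 pp5:1

yes yes yes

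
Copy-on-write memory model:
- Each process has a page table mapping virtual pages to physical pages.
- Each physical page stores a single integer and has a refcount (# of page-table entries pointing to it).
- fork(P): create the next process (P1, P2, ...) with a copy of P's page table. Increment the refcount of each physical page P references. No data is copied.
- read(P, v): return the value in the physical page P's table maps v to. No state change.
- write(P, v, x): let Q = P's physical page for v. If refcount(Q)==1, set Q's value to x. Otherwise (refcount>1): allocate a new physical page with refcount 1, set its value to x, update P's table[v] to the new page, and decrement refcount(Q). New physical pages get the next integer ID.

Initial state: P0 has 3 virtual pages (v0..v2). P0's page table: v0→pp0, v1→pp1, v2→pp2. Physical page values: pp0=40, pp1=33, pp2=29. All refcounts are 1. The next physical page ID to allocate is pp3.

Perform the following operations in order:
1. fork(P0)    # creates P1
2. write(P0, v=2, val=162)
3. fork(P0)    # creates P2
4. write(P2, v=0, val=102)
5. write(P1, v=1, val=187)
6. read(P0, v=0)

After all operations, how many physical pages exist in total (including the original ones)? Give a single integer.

Op 1: fork(P0) -> P1. 3 ppages; refcounts: pp0:2 pp1:2 pp2:2
Op 2: write(P0, v2, 162). refcount(pp2)=2>1 -> COPY to pp3. 4 ppages; refcounts: pp0:2 pp1:2 pp2:1 pp3:1
Op 3: fork(P0) -> P2. 4 ppages; refcounts: pp0:3 pp1:3 pp2:1 pp3:2
Op 4: write(P2, v0, 102). refcount(pp0)=3>1 -> COPY to pp4. 5 ppages; refcounts: pp0:2 pp1:3 pp2:1 pp3:2 pp4:1
Op 5: write(P1, v1, 187). refcount(pp1)=3>1 -> COPY to pp5. 6 ppages; refcounts: pp0:2 pp1:2 pp2:1 pp3:2 pp4:1 pp5:1
Op 6: read(P0, v0) -> 40. No state change.

Answer: 6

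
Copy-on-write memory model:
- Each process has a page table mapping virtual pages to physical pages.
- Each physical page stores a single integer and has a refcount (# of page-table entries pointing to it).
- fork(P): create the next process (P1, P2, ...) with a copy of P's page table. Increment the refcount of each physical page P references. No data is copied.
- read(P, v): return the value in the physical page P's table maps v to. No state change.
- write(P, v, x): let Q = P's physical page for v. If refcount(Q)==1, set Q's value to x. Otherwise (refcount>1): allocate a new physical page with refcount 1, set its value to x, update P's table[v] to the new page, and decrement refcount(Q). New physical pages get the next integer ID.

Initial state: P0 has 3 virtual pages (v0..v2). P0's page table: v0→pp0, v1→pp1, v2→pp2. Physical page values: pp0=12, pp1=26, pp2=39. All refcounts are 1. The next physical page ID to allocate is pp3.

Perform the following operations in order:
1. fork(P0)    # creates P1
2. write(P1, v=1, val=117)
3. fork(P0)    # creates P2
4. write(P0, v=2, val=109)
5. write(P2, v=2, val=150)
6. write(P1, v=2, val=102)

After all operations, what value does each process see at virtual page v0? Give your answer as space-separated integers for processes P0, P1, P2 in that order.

Answer: 12 12 12

Derivation:
Op 1: fork(P0) -> P1. 3 ppages; refcounts: pp0:2 pp1:2 pp2:2
Op 2: write(P1, v1, 117). refcount(pp1)=2>1 -> COPY to pp3. 4 ppages; refcounts: pp0:2 pp1:1 pp2:2 pp3:1
Op 3: fork(P0) -> P2. 4 ppages; refcounts: pp0:3 pp1:2 pp2:3 pp3:1
Op 4: write(P0, v2, 109). refcount(pp2)=3>1 -> COPY to pp4. 5 ppages; refcounts: pp0:3 pp1:2 pp2:2 pp3:1 pp4:1
Op 5: write(P2, v2, 150). refcount(pp2)=2>1 -> COPY to pp5. 6 ppages; refcounts: pp0:3 pp1:2 pp2:1 pp3:1 pp4:1 pp5:1
Op 6: write(P1, v2, 102). refcount(pp2)=1 -> write in place. 6 ppages; refcounts: pp0:3 pp1:2 pp2:1 pp3:1 pp4:1 pp5:1
P0: v0 -> pp0 = 12
P1: v0 -> pp0 = 12
P2: v0 -> pp0 = 12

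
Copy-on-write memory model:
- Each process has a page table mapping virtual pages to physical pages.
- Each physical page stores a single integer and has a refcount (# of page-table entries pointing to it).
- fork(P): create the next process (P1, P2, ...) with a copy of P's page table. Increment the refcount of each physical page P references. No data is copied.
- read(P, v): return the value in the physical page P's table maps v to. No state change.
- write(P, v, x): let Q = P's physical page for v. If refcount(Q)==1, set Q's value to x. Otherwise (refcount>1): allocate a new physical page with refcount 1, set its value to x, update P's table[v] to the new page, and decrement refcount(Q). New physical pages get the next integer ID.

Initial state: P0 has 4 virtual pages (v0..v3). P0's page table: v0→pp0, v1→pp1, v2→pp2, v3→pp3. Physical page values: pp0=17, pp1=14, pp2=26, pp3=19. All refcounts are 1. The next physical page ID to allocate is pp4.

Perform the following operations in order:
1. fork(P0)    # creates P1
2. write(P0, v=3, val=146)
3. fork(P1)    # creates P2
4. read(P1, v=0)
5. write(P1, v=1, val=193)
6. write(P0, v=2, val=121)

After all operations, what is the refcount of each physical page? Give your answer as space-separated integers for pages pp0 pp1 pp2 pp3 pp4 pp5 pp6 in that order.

Op 1: fork(P0) -> P1. 4 ppages; refcounts: pp0:2 pp1:2 pp2:2 pp3:2
Op 2: write(P0, v3, 146). refcount(pp3)=2>1 -> COPY to pp4. 5 ppages; refcounts: pp0:2 pp1:2 pp2:2 pp3:1 pp4:1
Op 3: fork(P1) -> P2. 5 ppages; refcounts: pp0:3 pp1:3 pp2:3 pp3:2 pp4:1
Op 4: read(P1, v0) -> 17. No state change.
Op 5: write(P1, v1, 193). refcount(pp1)=3>1 -> COPY to pp5. 6 ppages; refcounts: pp0:3 pp1:2 pp2:3 pp3:2 pp4:1 pp5:1
Op 6: write(P0, v2, 121). refcount(pp2)=3>1 -> COPY to pp6. 7 ppages; refcounts: pp0:3 pp1:2 pp2:2 pp3:2 pp4:1 pp5:1 pp6:1

Answer: 3 2 2 2 1 1 1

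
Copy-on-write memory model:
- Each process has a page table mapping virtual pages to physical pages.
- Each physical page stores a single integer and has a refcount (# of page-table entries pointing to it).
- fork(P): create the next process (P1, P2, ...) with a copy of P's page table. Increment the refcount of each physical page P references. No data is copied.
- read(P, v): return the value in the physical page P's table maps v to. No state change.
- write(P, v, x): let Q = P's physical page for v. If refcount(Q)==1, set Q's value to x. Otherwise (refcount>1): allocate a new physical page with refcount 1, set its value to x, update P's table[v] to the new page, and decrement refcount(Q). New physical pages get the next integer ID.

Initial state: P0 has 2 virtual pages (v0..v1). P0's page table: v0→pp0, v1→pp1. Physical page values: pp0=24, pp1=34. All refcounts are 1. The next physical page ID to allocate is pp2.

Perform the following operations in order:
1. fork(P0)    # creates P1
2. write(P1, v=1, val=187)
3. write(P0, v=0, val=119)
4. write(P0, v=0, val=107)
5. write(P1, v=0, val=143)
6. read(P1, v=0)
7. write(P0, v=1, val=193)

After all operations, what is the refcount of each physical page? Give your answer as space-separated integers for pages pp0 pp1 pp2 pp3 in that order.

Op 1: fork(P0) -> P1. 2 ppages; refcounts: pp0:2 pp1:2
Op 2: write(P1, v1, 187). refcount(pp1)=2>1 -> COPY to pp2. 3 ppages; refcounts: pp0:2 pp1:1 pp2:1
Op 3: write(P0, v0, 119). refcount(pp0)=2>1 -> COPY to pp3. 4 ppages; refcounts: pp0:1 pp1:1 pp2:1 pp3:1
Op 4: write(P0, v0, 107). refcount(pp3)=1 -> write in place. 4 ppages; refcounts: pp0:1 pp1:1 pp2:1 pp3:1
Op 5: write(P1, v0, 143). refcount(pp0)=1 -> write in place. 4 ppages; refcounts: pp0:1 pp1:1 pp2:1 pp3:1
Op 6: read(P1, v0) -> 143. No state change.
Op 7: write(P0, v1, 193). refcount(pp1)=1 -> write in place. 4 ppages; refcounts: pp0:1 pp1:1 pp2:1 pp3:1

Answer: 1 1 1 1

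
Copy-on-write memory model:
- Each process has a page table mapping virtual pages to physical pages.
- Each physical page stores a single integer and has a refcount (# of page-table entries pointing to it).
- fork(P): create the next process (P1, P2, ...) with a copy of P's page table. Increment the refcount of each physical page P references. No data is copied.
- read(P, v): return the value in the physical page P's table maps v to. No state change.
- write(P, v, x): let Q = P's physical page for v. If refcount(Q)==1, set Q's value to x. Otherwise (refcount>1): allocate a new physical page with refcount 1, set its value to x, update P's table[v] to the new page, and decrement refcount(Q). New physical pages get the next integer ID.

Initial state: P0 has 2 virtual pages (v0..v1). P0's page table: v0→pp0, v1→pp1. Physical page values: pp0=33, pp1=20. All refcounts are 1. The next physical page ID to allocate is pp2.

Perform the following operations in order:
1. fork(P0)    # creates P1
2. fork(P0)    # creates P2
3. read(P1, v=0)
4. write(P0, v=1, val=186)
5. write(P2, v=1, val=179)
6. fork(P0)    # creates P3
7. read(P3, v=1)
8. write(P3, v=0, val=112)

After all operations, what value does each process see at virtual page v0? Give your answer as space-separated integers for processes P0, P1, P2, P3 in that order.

Op 1: fork(P0) -> P1. 2 ppages; refcounts: pp0:2 pp1:2
Op 2: fork(P0) -> P2. 2 ppages; refcounts: pp0:3 pp1:3
Op 3: read(P1, v0) -> 33. No state change.
Op 4: write(P0, v1, 186). refcount(pp1)=3>1 -> COPY to pp2. 3 ppages; refcounts: pp0:3 pp1:2 pp2:1
Op 5: write(P2, v1, 179). refcount(pp1)=2>1 -> COPY to pp3. 4 ppages; refcounts: pp0:3 pp1:1 pp2:1 pp3:1
Op 6: fork(P0) -> P3. 4 ppages; refcounts: pp0:4 pp1:1 pp2:2 pp3:1
Op 7: read(P3, v1) -> 186. No state change.
Op 8: write(P3, v0, 112). refcount(pp0)=4>1 -> COPY to pp4. 5 ppages; refcounts: pp0:3 pp1:1 pp2:2 pp3:1 pp4:1
P0: v0 -> pp0 = 33
P1: v0 -> pp0 = 33
P2: v0 -> pp0 = 33
P3: v0 -> pp4 = 112

Answer: 33 33 33 112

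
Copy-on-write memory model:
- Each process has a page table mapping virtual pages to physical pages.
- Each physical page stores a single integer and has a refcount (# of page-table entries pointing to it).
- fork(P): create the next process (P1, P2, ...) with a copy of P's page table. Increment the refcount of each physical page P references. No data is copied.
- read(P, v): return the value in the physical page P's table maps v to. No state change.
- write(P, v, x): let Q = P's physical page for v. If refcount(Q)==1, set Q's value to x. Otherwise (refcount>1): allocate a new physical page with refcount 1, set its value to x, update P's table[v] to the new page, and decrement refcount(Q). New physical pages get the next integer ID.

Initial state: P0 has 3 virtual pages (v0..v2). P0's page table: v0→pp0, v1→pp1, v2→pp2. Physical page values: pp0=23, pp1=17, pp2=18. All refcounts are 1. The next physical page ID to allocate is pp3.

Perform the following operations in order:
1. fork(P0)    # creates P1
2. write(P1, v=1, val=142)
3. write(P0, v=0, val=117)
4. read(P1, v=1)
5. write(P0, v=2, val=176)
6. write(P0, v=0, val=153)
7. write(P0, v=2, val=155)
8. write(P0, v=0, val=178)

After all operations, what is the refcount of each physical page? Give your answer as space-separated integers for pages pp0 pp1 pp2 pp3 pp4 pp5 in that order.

Answer: 1 1 1 1 1 1

Derivation:
Op 1: fork(P0) -> P1. 3 ppages; refcounts: pp0:2 pp1:2 pp2:2
Op 2: write(P1, v1, 142). refcount(pp1)=2>1 -> COPY to pp3. 4 ppages; refcounts: pp0:2 pp1:1 pp2:2 pp3:1
Op 3: write(P0, v0, 117). refcount(pp0)=2>1 -> COPY to pp4. 5 ppages; refcounts: pp0:1 pp1:1 pp2:2 pp3:1 pp4:1
Op 4: read(P1, v1) -> 142. No state change.
Op 5: write(P0, v2, 176). refcount(pp2)=2>1 -> COPY to pp5. 6 ppages; refcounts: pp0:1 pp1:1 pp2:1 pp3:1 pp4:1 pp5:1
Op 6: write(P0, v0, 153). refcount(pp4)=1 -> write in place. 6 ppages; refcounts: pp0:1 pp1:1 pp2:1 pp3:1 pp4:1 pp5:1
Op 7: write(P0, v2, 155). refcount(pp5)=1 -> write in place. 6 ppages; refcounts: pp0:1 pp1:1 pp2:1 pp3:1 pp4:1 pp5:1
Op 8: write(P0, v0, 178). refcount(pp4)=1 -> write in place. 6 ppages; refcounts: pp0:1 pp1:1 pp2:1 pp3:1 pp4:1 pp5:1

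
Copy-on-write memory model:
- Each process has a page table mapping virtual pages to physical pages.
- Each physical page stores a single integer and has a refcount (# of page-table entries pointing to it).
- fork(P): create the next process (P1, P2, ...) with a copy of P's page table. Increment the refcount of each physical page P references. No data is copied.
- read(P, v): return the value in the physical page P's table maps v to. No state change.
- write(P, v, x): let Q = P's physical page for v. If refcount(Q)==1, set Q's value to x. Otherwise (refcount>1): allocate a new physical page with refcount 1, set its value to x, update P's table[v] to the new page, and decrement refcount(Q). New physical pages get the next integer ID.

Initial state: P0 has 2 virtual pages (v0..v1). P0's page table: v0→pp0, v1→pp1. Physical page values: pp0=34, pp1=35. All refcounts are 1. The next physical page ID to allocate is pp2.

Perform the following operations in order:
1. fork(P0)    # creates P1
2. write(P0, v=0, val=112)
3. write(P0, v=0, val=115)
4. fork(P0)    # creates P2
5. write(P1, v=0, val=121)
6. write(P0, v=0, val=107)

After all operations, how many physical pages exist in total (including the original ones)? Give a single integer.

Op 1: fork(P0) -> P1. 2 ppages; refcounts: pp0:2 pp1:2
Op 2: write(P0, v0, 112). refcount(pp0)=2>1 -> COPY to pp2. 3 ppages; refcounts: pp0:1 pp1:2 pp2:1
Op 3: write(P0, v0, 115). refcount(pp2)=1 -> write in place. 3 ppages; refcounts: pp0:1 pp1:2 pp2:1
Op 4: fork(P0) -> P2. 3 ppages; refcounts: pp0:1 pp1:3 pp2:2
Op 5: write(P1, v0, 121). refcount(pp0)=1 -> write in place. 3 ppages; refcounts: pp0:1 pp1:3 pp2:2
Op 6: write(P0, v0, 107). refcount(pp2)=2>1 -> COPY to pp3. 4 ppages; refcounts: pp0:1 pp1:3 pp2:1 pp3:1

Answer: 4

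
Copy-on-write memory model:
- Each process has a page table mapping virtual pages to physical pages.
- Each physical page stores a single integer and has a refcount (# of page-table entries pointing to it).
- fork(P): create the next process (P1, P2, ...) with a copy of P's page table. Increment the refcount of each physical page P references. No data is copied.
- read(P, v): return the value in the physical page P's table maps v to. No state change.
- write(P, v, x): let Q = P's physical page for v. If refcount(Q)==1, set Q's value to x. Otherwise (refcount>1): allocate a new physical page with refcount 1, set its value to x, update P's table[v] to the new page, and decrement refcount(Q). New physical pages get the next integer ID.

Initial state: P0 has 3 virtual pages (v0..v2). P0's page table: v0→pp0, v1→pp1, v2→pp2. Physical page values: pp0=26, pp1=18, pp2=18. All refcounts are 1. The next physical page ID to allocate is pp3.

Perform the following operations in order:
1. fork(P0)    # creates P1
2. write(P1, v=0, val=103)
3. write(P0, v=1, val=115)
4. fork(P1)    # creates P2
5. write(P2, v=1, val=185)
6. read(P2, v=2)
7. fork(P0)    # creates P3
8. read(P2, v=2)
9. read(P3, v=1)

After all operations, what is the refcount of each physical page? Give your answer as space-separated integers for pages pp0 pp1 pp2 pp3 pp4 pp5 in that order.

Answer: 2 1 4 2 2 1

Derivation:
Op 1: fork(P0) -> P1. 3 ppages; refcounts: pp0:2 pp1:2 pp2:2
Op 2: write(P1, v0, 103). refcount(pp0)=2>1 -> COPY to pp3. 4 ppages; refcounts: pp0:1 pp1:2 pp2:2 pp3:1
Op 3: write(P0, v1, 115). refcount(pp1)=2>1 -> COPY to pp4. 5 ppages; refcounts: pp0:1 pp1:1 pp2:2 pp3:1 pp4:1
Op 4: fork(P1) -> P2. 5 ppages; refcounts: pp0:1 pp1:2 pp2:3 pp3:2 pp4:1
Op 5: write(P2, v1, 185). refcount(pp1)=2>1 -> COPY to pp5. 6 ppages; refcounts: pp0:1 pp1:1 pp2:3 pp3:2 pp4:1 pp5:1
Op 6: read(P2, v2) -> 18. No state change.
Op 7: fork(P0) -> P3. 6 ppages; refcounts: pp0:2 pp1:1 pp2:4 pp3:2 pp4:2 pp5:1
Op 8: read(P2, v2) -> 18. No state change.
Op 9: read(P3, v1) -> 115. No state change.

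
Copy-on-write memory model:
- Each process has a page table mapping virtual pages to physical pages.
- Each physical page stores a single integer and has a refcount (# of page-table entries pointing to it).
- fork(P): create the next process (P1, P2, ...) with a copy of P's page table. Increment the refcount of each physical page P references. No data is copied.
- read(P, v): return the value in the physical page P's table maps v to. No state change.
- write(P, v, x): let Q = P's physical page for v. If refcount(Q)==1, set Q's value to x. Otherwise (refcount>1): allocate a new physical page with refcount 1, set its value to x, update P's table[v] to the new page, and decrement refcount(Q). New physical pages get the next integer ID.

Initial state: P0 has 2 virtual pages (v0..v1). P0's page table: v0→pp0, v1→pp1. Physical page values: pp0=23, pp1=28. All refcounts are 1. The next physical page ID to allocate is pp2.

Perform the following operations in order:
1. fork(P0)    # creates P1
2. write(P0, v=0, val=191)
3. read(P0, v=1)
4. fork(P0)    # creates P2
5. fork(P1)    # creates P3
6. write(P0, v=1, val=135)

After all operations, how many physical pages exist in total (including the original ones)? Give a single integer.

Answer: 4

Derivation:
Op 1: fork(P0) -> P1. 2 ppages; refcounts: pp0:2 pp1:2
Op 2: write(P0, v0, 191). refcount(pp0)=2>1 -> COPY to pp2. 3 ppages; refcounts: pp0:1 pp1:2 pp2:1
Op 3: read(P0, v1) -> 28. No state change.
Op 4: fork(P0) -> P2. 3 ppages; refcounts: pp0:1 pp1:3 pp2:2
Op 5: fork(P1) -> P3. 3 ppages; refcounts: pp0:2 pp1:4 pp2:2
Op 6: write(P0, v1, 135). refcount(pp1)=4>1 -> COPY to pp3. 4 ppages; refcounts: pp0:2 pp1:3 pp2:2 pp3:1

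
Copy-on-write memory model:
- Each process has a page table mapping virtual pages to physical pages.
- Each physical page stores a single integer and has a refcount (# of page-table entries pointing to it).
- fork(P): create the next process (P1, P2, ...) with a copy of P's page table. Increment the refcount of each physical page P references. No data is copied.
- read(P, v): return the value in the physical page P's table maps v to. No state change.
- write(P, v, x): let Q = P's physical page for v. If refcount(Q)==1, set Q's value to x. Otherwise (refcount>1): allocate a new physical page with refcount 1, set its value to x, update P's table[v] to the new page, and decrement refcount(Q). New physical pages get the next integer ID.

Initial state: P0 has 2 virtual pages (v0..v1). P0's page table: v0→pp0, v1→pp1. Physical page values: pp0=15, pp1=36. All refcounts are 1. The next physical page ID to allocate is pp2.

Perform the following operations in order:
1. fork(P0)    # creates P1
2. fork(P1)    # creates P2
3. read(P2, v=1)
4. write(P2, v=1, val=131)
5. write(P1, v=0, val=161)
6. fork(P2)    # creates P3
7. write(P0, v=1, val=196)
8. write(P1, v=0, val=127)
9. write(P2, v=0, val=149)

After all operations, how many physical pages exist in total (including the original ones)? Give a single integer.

Answer: 6

Derivation:
Op 1: fork(P0) -> P1. 2 ppages; refcounts: pp0:2 pp1:2
Op 2: fork(P1) -> P2. 2 ppages; refcounts: pp0:3 pp1:3
Op 3: read(P2, v1) -> 36. No state change.
Op 4: write(P2, v1, 131). refcount(pp1)=3>1 -> COPY to pp2. 3 ppages; refcounts: pp0:3 pp1:2 pp2:1
Op 5: write(P1, v0, 161). refcount(pp0)=3>1 -> COPY to pp3. 4 ppages; refcounts: pp0:2 pp1:2 pp2:1 pp3:1
Op 6: fork(P2) -> P3. 4 ppages; refcounts: pp0:3 pp1:2 pp2:2 pp3:1
Op 7: write(P0, v1, 196). refcount(pp1)=2>1 -> COPY to pp4. 5 ppages; refcounts: pp0:3 pp1:1 pp2:2 pp3:1 pp4:1
Op 8: write(P1, v0, 127). refcount(pp3)=1 -> write in place. 5 ppages; refcounts: pp0:3 pp1:1 pp2:2 pp3:1 pp4:1
Op 9: write(P2, v0, 149). refcount(pp0)=3>1 -> COPY to pp5. 6 ppages; refcounts: pp0:2 pp1:1 pp2:2 pp3:1 pp4:1 pp5:1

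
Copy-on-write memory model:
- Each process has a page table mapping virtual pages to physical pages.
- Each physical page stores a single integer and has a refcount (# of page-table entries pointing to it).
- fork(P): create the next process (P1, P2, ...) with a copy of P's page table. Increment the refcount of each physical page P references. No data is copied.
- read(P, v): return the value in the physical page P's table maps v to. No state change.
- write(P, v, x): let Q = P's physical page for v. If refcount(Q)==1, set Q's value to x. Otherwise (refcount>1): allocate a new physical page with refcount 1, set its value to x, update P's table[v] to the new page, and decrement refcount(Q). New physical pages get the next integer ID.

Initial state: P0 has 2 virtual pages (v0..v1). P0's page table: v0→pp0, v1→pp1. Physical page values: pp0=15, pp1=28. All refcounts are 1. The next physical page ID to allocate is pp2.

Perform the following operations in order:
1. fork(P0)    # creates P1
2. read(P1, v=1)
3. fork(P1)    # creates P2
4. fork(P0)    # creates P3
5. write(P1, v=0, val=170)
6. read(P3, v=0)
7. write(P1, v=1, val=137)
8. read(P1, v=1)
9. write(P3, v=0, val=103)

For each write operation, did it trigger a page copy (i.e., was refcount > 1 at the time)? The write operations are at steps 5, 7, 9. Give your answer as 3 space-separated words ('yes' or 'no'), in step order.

Op 1: fork(P0) -> P1. 2 ppages; refcounts: pp0:2 pp1:2
Op 2: read(P1, v1) -> 28. No state change.
Op 3: fork(P1) -> P2. 2 ppages; refcounts: pp0:3 pp1:3
Op 4: fork(P0) -> P3. 2 ppages; refcounts: pp0:4 pp1:4
Op 5: write(P1, v0, 170). refcount(pp0)=4>1 -> COPY to pp2. 3 ppages; refcounts: pp0:3 pp1:4 pp2:1
Op 6: read(P3, v0) -> 15. No state change.
Op 7: write(P1, v1, 137). refcount(pp1)=4>1 -> COPY to pp3. 4 ppages; refcounts: pp0:3 pp1:3 pp2:1 pp3:1
Op 8: read(P1, v1) -> 137. No state change.
Op 9: write(P3, v0, 103). refcount(pp0)=3>1 -> COPY to pp4. 5 ppages; refcounts: pp0:2 pp1:3 pp2:1 pp3:1 pp4:1

yes yes yes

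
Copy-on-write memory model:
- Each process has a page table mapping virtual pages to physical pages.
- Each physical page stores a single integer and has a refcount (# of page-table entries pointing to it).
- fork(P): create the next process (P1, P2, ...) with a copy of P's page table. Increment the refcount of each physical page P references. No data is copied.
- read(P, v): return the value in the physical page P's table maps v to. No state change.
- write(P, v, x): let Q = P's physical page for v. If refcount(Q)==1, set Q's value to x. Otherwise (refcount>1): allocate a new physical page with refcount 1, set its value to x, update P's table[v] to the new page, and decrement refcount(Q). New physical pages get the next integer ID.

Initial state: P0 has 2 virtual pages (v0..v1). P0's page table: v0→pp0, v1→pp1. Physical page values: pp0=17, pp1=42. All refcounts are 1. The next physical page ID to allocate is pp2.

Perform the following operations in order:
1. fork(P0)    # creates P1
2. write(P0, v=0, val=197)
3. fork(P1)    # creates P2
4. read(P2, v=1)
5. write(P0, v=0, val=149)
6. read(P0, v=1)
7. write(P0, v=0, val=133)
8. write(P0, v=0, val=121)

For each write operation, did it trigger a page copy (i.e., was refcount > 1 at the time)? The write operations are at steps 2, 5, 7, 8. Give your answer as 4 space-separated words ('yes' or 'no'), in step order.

Op 1: fork(P0) -> P1. 2 ppages; refcounts: pp0:2 pp1:2
Op 2: write(P0, v0, 197). refcount(pp0)=2>1 -> COPY to pp2. 3 ppages; refcounts: pp0:1 pp1:2 pp2:1
Op 3: fork(P1) -> P2. 3 ppages; refcounts: pp0:2 pp1:3 pp2:1
Op 4: read(P2, v1) -> 42. No state change.
Op 5: write(P0, v0, 149). refcount(pp2)=1 -> write in place. 3 ppages; refcounts: pp0:2 pp1:3 pp2:1
Op 6: read(P0, v1) -> 42. No state change.
Op 7: write(P0, v0, 133). refcount(pp2)=1 -> write in place. 3 ppages; refcounts: pp0:2 pp1:3 pp2:1
Op 8: write(P0, v0, 121). refcount(pp2)=1 -> write in place. 3 ppages; refcounts: pp0:2 pp1:3 pp2:1

yes no no no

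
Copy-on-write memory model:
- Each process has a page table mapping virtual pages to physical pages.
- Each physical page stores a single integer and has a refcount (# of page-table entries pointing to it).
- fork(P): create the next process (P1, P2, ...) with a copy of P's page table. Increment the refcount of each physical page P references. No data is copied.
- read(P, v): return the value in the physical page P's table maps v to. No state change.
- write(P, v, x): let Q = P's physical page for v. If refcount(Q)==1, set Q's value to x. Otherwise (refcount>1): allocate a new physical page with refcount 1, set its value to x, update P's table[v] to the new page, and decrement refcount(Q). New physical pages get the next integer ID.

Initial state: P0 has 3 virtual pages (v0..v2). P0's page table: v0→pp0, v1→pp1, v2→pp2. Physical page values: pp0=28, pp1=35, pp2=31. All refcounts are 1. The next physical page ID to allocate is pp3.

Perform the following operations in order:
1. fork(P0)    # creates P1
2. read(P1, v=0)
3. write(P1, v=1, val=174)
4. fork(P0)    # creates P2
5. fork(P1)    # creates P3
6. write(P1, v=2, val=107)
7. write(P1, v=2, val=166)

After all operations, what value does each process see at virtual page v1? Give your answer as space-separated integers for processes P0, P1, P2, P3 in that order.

Answer: 35 174 35 174

Derivation:
Op 1: fork(P0) -> P1. 3 ppages; refcounts: pp0:2 pp1:2 pp2:2
Op 2: read(P1, v0) -> 28. No state change.
Op 3: write(P1, v1, 174). refcount(pp1)=2>1 -> COPY to pp3. 4 ppages; refcounts: pp0:2 pp1:1 pp2:2 pp3:1
Op 4: fork(P0) -> P2. 4 ppages; refcounts: pp0:3 pp1:2 pp2:3 pp3:1
Op 5: fork(P1) -> P3. 4 ppages; refcounts: pp0:4 pp1:2 pp2:4 pp3:2
Op 6: write(P1, v2, 107). refcount(pp2)=4>1 -> COPY to pp4. 5 ppages; refcounts: pp0:4 pp1:2 pp2:3 pp3:2 pp4:1
Op 7: write(P1, v2, 166). refcount(pp4)=1 -> write in place. 5 ppages; refcounts: pp0:4 pp1:2 pp2:3 pp3:2 pp4:1
P0: v1 -> pp1 = 35
P1: v1 -> pp3 = 174
P2: v1 -> pp1 = 35
P3: v1 -> pp3 = 174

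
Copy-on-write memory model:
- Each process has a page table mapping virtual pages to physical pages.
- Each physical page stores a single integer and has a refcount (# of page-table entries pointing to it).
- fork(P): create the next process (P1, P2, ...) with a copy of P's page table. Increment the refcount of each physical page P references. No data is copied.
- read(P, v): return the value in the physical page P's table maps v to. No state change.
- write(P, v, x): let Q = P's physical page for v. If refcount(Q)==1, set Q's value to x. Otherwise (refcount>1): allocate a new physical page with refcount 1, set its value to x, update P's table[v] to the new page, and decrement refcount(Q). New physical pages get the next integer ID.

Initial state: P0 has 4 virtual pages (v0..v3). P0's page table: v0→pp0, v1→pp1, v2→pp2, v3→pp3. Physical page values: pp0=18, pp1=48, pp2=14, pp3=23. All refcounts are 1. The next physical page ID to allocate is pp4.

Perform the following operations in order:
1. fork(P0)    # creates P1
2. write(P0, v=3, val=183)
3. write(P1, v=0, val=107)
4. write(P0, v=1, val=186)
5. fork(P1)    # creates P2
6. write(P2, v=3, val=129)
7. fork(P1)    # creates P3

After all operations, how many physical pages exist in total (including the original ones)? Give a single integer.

Op 1: fork(P0) -> P1. 4 ppages; refcounts: pp0:2 pp1:2 pp2:2 pp3:2
Op 2: write(P0, v3, 183). refcount(pp3)=2>1 -> COPY to pp4. 5 ppages; refcounts: pp0:2 pp1:2 pp2:2 pp3:1 pp4:1
Op 3: write(P1, v0, 107). refcount(pp0)=2>1 -> COPY to pp5. 6 ppages; refcounts: pp0:1 pp1:2 pp2:2 pp3:1 pp4:1 pp5:1
Op 4: write(P0, v1, 186). refcount(pp1)=2>1 -> COPY to pp6. 7 ppages; refcounts: pp0:1 pp1:1 pp2:2 pp3:1 pp4:1 pp5:1 pp6:1
Op 5: fork(P1) -> P2. 7 ppages; refcounts: pp0:1 pp1:2 pp2:3 pp3:2 pp4:1 pp5:2 pp6:1
Op 6: write(P2, v3, 129). refcount(pp3)=2>1 -> COPY to pp7. 8 ppages; refcounts: pp0:1 pp1:2 pp2:3 pp3:1 pp4:1 pp5:2 pp6:1 pp7:1
Op 7: fork(P1) -> P3. 8 ppages; refcounts: pp0:1 pp1:3 pp2:4 pp3:2 pp4:1 pp5:3 pp6:1 pp7:1

Answer: 8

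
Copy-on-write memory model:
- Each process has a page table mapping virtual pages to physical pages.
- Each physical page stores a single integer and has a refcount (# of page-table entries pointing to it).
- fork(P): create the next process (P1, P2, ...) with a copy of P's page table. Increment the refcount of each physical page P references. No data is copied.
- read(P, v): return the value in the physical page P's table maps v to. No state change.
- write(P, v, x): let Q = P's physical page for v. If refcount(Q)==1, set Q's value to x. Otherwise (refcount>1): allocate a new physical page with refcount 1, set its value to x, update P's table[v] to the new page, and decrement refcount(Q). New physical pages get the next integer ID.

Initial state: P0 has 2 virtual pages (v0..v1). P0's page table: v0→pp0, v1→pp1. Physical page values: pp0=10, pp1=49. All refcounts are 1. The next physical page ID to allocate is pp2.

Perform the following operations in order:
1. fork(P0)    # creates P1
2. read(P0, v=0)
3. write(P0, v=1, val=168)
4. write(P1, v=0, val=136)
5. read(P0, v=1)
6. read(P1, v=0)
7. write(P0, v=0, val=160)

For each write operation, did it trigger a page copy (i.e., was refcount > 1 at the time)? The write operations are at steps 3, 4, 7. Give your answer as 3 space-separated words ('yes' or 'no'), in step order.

Op 1: fork(P0) -> P1. 2 ppages; refcounts: pp0:2 pp1:2
Op 2: read(P0, v0) -> 10. No state change.
Op 3: write(P0, v1, 168). refcount(pp1)=2>1 -> COPY to pp2. 3 ppages; refcounts: pp0:2 pp1:1 pp2:1
Op 4: write(P1, v0, 136). refcount(pp0)=2>1 -> COPY to pp3. 4 ppages; refcounts: pp0:1 pp1:1 pp2:1 pp3:1
Op 5: read(P0, v1) -> 168. No state change.
Op 6: read(P1, v0) -> 136. No state change.
Op 7: write(P0, v0, 160). refcount(pp0)=1 -> write in place. 4 ppages; refcounts: pp0:1 pp1:1 pp2:1 pp3:1

yes yes no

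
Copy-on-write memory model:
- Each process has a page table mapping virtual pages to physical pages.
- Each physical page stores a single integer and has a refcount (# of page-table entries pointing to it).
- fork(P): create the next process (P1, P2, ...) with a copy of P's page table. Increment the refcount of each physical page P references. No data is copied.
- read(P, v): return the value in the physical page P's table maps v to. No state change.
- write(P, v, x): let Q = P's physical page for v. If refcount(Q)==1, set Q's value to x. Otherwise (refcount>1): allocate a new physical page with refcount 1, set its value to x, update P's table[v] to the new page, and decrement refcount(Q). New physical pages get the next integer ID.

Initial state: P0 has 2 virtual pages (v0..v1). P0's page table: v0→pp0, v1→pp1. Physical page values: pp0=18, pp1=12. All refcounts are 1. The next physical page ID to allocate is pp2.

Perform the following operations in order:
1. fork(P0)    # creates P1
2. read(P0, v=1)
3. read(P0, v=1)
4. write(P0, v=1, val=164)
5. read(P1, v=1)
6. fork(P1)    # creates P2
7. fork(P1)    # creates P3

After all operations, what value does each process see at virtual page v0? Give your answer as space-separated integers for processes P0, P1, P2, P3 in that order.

Answer: 18 18 18 18

Derivation:
Op 1: fork(P0) -> P1. 2 ppages; refcounts: pp0:2 pp1:2
Op 2: read(P0, v1) -> 12. No state change.
Op 3: read(P0, v1) -> 12. No state change.
Op 4: write(P0, v1, 164). refcount(pp1)=2>1 -> COPY to pp2. 3 ppages; refcounts: pp0:2 pp1:1 pp2:1
Op 5: read(P1, v1) -> 12. No state change.
Op 6: fork(P1) -> P2. 3 ppages; refcounts: pp0:3 pp1:2 pp2:1
Op 7: fork(P1) -> P3. 3 ppages; refcounts: pp0:4 pp1:3 pp2:1
P0: v0 -> pp0 = 18
P1: v0 -> pp0 = 18
P2: v0 -> pp0 = 18
P3: v0 -> pp0 = 18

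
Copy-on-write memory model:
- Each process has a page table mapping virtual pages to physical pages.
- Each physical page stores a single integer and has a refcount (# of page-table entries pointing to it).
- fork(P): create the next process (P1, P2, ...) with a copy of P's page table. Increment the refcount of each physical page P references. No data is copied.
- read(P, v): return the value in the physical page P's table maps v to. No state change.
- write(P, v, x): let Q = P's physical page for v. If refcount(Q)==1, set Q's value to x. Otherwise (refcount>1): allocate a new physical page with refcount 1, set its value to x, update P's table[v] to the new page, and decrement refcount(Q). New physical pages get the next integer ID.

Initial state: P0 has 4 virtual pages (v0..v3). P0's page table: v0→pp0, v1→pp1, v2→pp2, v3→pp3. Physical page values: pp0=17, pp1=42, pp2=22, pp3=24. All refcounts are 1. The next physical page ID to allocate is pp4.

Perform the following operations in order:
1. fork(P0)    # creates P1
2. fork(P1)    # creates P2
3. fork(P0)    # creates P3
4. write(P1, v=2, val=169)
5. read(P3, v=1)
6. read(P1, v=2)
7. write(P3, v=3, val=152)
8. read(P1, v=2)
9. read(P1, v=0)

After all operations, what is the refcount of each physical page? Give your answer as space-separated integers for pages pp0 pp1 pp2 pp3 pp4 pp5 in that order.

Answer: 4 4 3 3 1 1

Derivation:
Op 1: fork(P0) -> P1. 4 ppages; refcounts: pp0:2 pp1:2 pp2:2 pp3:2
Op 2: fork(P1) -> P2. 4 ppages; refcounts: pp0:3 pp1:3 pp2:3 pp3:3
Op 3: fork(P0) -> P3. 4 ppages; refcounts: pp0:4 pp1:4 pp2:4 pp3:4
Op 4: write(P1, v2, 169). refcount(pp2)=4>1 -> COPY to pp4. 5 ppages; refcounts: pp0:4 pp1:4 pp2:3 pp3:4 pp4:1
Op 5: read(P3, v1) -> 42. No state change.
Op 6: read(P1, v2) -> 169. No state change.
Op 7: write(P3, v3, 152). refcount(pp3)=4>1 -> COPY to pp5. 6 ppages; refcounts: pp0:4 pp1:4 pp2:3 pp3:3 pp4:1 pp5:1
Op 8: read(P1, v2) -> 169. No state change.
Op 9: read(P1, v0) -> 17. No state change.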